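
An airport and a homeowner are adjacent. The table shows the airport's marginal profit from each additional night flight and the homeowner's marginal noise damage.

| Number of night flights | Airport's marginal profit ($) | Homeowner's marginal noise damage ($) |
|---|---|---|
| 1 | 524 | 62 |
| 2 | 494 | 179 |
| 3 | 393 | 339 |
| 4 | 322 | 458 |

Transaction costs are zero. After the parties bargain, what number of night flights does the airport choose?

Bargaining reaches the level where marginal profit last exceeds marginal noise damage.
That holds through level 3 (393 ≥ 339) but not at 4 (322 < 458).

3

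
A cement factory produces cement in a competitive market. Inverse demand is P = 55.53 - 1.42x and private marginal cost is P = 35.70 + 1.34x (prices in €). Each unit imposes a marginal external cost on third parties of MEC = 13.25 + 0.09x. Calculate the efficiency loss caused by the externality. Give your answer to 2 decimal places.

DWL = €33.88

Market equilibrium (private): 35.70 + 1.34x = 55.53 - 1.42x → x_m = 7.1848.
Social marginal cost = private MC + MEC = 48.95 + 1.43x.
Set SMC = demand: 48.95 + 1.43x = 55.53 - 1.42x → x* = 2.3088.
The loss is the area between SMC and demand from x* to x_m; with linear curves that's a triangle of height MEC(x_m).
DWL = ½ × 4.8760 × 13.8966 = 33.8799.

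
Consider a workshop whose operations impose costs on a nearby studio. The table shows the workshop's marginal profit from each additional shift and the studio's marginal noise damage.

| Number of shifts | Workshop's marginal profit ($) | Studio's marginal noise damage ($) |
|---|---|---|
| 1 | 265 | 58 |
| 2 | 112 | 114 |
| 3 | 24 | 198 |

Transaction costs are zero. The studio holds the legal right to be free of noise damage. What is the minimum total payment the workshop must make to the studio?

Efficient level: marginal profit ≥ marginal noise damage through level 1, so k* = 1.
With the studio holding the right, the workshop must at least compensate total damage at k*: 58 = 58.

$58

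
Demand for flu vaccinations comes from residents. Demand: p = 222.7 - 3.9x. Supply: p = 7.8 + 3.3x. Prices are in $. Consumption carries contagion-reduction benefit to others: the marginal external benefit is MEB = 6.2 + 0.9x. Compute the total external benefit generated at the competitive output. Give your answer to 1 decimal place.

$585.9

Market equilibrium (private): 7.8 + 3.3x = 222.7 - 3.9x → x_m = 29.8472.
Total external benefit = ∫₀^{x_m} (6.2 + 0.9x) dx = 6.2×29.8472 + ½×0.9×29.8472² = 585.9375.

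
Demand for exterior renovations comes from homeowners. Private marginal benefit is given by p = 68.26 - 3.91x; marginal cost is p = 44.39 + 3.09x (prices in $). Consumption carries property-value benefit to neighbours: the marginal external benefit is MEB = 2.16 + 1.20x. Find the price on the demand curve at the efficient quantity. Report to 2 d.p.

P = $50.71

Social marginal benefit = demand + MEB = 70.42 - 2.71x.
Set SMB = MC: 70.42 - 2.71x = 44.39 + 3.09x → x* = 4.4879.
Consumer price on the demand curve at x*: 68.26 − 3.91×4.4879 = 50.7123.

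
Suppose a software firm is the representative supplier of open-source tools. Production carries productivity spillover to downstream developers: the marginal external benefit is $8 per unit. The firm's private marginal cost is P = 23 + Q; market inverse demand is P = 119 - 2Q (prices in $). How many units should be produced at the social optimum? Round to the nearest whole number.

Q* = 35

Social marginal cost = private MC − MEB = 15 + Q.
Set SMC = demand: 15 + Q = 119 - 2Q → Q* = 34.6667.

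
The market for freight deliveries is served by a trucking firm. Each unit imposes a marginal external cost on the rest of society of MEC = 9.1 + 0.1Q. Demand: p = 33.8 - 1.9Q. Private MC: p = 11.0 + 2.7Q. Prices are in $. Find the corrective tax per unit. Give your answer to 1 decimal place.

tax = $9.4 per unit

Social marginal cost = private MC + MEC = 20.1 + 2.8Q.
Set SMC = demand: 20.1 + 2.8Q = 33.8 - 1.9Q → Q* = 2.9149.
The Pigouvian tax equals MEC at Q*: 9.1 + 0.1×2.9149 = 9.3915.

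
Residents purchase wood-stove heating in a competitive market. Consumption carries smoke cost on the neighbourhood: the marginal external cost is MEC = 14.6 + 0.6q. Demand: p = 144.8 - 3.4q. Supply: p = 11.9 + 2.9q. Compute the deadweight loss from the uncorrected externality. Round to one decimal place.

Market equilibrium (private): 11.9 + 2.9q = 144.8 - 3.4q → q_m = 21.0952.
Social marginal benefit = demand − MEC = 130.2 - 4.0q.
Set SMB = MC: 130.2 - 4.0q = 11.9 + 2.9q → q* = 17.1449.
The loss is the area between SMB and MC from q* to q_m; with linear curves that's a triangle of height MEC(q_m).
DWL = ½ × 3.9503 × 27.2571 = 53.8369.

DWL = 53.8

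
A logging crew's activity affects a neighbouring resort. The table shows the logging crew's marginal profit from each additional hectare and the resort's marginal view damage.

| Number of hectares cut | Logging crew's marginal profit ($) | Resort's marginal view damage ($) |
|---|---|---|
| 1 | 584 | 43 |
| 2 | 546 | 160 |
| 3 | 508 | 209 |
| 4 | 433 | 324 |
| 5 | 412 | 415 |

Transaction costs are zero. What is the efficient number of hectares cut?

Bargaining reaches the level where marginal profit last exceeds marginal view damage.
That holds through level 4 (433 ≥ 324) but not at 5 (412 < 415).

4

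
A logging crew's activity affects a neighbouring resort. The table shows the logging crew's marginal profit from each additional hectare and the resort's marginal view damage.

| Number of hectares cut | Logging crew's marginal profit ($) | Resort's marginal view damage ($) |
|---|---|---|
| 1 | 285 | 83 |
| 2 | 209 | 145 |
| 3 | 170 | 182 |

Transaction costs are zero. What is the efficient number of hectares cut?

Bargaining reaches the level where marginal profit last exceeds marginal view damage.
That holds through level 2 (209 ≥ 145) but not at 3 (170 < 182).

2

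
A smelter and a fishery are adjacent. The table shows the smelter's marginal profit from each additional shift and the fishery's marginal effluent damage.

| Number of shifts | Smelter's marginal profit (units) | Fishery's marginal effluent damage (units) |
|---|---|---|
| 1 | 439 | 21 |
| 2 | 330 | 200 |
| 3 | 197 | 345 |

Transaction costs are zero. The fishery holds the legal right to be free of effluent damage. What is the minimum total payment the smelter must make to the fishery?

221

Efficient level: marginal profit ≥ marginal effluent damage through level 2, so k* = 2.
With the fishery holding the right, the smelter must at least compensate total damage at k*: 21 + 200 = 221.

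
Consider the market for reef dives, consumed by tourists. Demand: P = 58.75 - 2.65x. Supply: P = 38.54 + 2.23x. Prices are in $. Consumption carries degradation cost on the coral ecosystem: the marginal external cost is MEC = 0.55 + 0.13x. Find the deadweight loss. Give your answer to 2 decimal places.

DWL = $0.12

Market equilibrium (private): 38.54 + 2.23x = 58.75 - 2.65x → x_m = 4.1414.
Social marginal benefit = demand − MEC = 58.20 - 2.78x.
Set SMB = MC: 58.20 - 2.78x = 38.54 + 2.23x → x* = 3.9242.
The welfare-loss triangle has base |x_m − x*| and height MEC(x_m) (the vertical gap between SMB and MC is zero at x* and MEC at x_m).
DWL = ½ × 0.2172 × 1.0884 = 0.1182.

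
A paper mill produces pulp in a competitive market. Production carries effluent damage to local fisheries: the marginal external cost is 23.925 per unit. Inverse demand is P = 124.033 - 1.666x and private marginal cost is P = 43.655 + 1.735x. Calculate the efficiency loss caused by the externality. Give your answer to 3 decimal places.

DWL = 84.153

Market equilibrium (private): 43.655 + 1.735x = 124.033 - 1.666x → x_m = 23.6336.
Social marginal cost = private MC + MEC = 67.580 + 1.735x.
Set SMC = demand: 67.580 + 1.735x = 124.033 - 1.666x → x* = 16.5989.
The welfare-loss triangle has base |x_m − x*| and height MEC(x_m) (the vertical gap between SMC and demand is zero at x* and MEC at x_m).
DWL = ½ × 7.0347 × 23.9250 = 84.1526.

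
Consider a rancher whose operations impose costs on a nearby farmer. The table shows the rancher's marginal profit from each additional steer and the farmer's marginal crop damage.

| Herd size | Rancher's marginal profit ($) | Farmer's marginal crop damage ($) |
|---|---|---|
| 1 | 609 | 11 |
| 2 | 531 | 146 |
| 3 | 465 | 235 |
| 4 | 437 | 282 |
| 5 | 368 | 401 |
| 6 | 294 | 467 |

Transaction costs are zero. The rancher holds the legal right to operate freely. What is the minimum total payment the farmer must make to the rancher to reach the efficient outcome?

$662

Left alone the rancher would choose level 6 (marginal profit stays positive).
Efficient level: k* = 4 (marginal profit ≥ marginal crop damage through 4).
The farmer must at least cover the rancher's forgone profit from cutting 6→4: 368 + 294 = 662.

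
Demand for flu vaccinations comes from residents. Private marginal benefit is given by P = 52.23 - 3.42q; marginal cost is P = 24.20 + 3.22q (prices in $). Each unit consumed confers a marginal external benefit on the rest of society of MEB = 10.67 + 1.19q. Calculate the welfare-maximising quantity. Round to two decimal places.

Social marginal benefit = demand + MEB = 62.90 - 2.23q.
Set SMB = MC: 62.90 - 2.23q = 24.20 + 3.22q → q* = 7.1009.

q* = 7.10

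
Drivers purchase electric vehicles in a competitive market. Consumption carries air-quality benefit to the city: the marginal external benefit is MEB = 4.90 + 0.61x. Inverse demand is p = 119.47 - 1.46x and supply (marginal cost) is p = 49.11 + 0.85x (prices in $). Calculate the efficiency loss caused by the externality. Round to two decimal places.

DWL = $162.15

Market equilibrium (private): 49.11 + 0.85x = 119.47 - 1.46x → x_m = 30.4589.
Social marginal benefit = demand + MEB = 124.37 - 0.85x.
Set SMB = MC: 124.37 - 0.85x = 49.11 + 0.85x → x* = 44.2706.
Between x* and x_m the wedge SMB − MC runs linearly from 0 to MEB(x_m), so the loss is a triangle.
DWL = ½ × 13.8117 × 23.4799 = 162.1487.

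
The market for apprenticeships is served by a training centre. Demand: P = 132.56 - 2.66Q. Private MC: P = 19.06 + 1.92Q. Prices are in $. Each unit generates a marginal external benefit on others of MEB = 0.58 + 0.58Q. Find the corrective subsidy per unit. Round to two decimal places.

Social marginal cost = private MC − MEB = 18.48 + 1.34Q.
Set SMC = demand: 18.48 + 1.34Q = 132.56 - 2.66Q → Q* = 28.5200.
The Pigouvian subsidy equals MEB at Q*: 0.58 + 0.58×28.5200 = 17.1216.

subsidy = $17.12 per unit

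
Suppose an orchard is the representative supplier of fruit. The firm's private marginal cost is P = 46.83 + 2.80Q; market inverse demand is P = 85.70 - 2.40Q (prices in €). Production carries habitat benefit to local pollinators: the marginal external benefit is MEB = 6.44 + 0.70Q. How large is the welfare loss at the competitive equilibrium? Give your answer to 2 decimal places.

DWL = €15.14

Market equilibrium (private): 46.83 + 2.80Q = 85.70 - 2.40Q → Q_m = 7.4750.
Social marginal cost = private MC − MEB = 40.39 + 2.10Q.
Set SMC = demand: 40.39 + 2.10Q = 85.70 - 2.40Q → Q* = 10.0689.
The loss is the area between SMC and demand from Q* to Q_m; with linear curves that's a triangle of height MEB(Q_m).
DWL = ½ × 2.5939 × 11.6725 = 15.1386.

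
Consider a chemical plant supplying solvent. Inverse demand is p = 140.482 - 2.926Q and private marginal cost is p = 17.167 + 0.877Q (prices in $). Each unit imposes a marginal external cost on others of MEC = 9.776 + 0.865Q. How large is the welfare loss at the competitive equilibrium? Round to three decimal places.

DWL = $153.243

Market equilibrium (private): 17.167 + 0.877Q = 140.482 - 2.926Q → Q_m = 32.4257.
Social marginal cost = private MC + MEC = 26.943 + 1.742Q.
Set SMC = demand: 26.943 + 1.742Q = 140.482 - 2.926Q → Q* = 24.3228.
Between Q* and Q_m the wedge SMC − demand runs linearly from 0 to MEC(Q_m), so the loss is a triangle.
DWL = ½ × 8.1029 × 37.8242 = 153.2429.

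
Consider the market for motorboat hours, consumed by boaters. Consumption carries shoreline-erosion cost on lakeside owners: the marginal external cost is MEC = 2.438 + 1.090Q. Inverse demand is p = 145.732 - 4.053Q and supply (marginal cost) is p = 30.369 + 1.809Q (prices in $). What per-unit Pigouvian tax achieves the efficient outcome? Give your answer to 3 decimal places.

tax = $20.143 per unit

Social marginal benefit = demand − MEC = 143.294 - 5.143Q.
Set SMB = MC: 143.294 - 5.143Q = 30.369 + 1.809Q → Q* = 16.2435.
The Pigouvian tax equals MEC at Q*: 2.438 + 1.090×16.2435 = 20.1434.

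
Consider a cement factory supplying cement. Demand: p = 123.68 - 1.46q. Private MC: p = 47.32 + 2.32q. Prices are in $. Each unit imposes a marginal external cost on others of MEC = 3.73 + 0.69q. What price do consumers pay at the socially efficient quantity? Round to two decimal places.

P = $99.96

Social marginal cost = private MC + MEC = 51.05 + 3.01q.
Set SMC = demand: 51.05 + 3.01q = 123.68 - 1.46q → q* = 16.2483.
Consumer price on the demand curve at q*: 123.68 − 1.46×16.2483 = 99.9575.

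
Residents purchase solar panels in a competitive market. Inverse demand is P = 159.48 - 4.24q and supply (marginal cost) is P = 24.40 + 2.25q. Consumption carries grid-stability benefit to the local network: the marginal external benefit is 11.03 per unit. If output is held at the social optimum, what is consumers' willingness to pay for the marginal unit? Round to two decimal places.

Social marginal benefit = demand + MEB = 170.51 - 4.24q.
Set SMB = MC: 170.51 - 4.24q = 24.40 + 2.25q → q* = 22.5131.
Consumer price on the demand curve at q*: 159.48 − 4.24×22.5131 = 64.0245.

P = 64.02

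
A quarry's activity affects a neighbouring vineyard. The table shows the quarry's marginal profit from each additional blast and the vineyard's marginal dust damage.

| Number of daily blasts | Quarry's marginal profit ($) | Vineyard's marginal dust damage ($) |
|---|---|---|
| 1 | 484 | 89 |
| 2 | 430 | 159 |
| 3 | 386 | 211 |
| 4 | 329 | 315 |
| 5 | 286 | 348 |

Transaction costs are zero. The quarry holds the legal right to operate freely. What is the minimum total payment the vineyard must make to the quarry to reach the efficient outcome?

$286

Left alone the quarry would choose level 5 (marginal profit stays positive).
Efficient level: k* = 4 (marginal profit ≥ marginal dust damage through 4).
The vineyard must at least cover the quarry's forgone profit from cutting 5→4: 286 = 286.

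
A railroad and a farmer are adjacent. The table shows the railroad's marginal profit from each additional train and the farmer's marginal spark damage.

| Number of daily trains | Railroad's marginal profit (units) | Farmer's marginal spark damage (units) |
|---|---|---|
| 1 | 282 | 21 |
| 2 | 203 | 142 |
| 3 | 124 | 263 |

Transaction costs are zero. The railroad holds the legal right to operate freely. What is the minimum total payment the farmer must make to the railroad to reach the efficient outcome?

Left alone the railroad would choose level 3 (marginal profit stays positive).
Efficient level: k* = 2 (marginal profit ≥ marginal spark damage through 2).
The farmer must at least cover the railroad's forgone profit from cutting 3→2: 124 = 124.

124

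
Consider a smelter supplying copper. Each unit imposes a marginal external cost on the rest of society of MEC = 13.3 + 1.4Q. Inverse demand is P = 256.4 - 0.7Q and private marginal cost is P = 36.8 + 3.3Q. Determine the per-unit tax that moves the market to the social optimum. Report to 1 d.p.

tax = 66.8 per unit

Social marginal cost = private MC + MEC = 50.1 + 4.7Q.
Set SMC = demand: 50.1 + 4.7Q = 256.4 - 0.7Q → Q* = 38.2037.
The Pigouvian tax equals MEC at Q*: 13.3 + 1.4×38.2037 = 66.7852.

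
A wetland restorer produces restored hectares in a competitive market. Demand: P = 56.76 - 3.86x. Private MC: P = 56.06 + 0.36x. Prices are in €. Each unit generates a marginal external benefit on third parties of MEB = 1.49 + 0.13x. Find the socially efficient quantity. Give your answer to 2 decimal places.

Social marginal cost = private MC − MEB = 54.57 + 0.23x.
Set SMC = demand: 54.57 + 0.23x = 56.76 - 3.86x → x* = 0.5355.

x* = 0.54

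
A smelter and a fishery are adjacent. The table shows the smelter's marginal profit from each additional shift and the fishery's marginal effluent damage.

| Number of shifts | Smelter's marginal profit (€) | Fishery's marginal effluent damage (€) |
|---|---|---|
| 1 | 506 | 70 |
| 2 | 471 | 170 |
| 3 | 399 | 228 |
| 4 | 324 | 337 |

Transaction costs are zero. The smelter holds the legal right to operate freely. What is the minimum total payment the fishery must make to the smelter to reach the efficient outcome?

€324

Left alone the smelter would choose level 4 (marginal profit stays positive).
Efficient level: k* = 3 (marginal profit ≥ marginal effluent damage through 3).
The fishery must at least cover the smelter's forgone profit from cutting 4→3: 324 = 324.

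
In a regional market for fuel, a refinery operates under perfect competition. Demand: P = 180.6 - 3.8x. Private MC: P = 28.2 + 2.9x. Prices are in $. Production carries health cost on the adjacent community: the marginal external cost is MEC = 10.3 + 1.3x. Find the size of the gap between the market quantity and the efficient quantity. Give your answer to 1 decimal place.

5.0 units

Market equilibrium (private): 28.2 + 2.9x = 180.6 - 3.8x → x_m = 22.7463.
Social marginal cost = private MC + MEC = 38.5 + 4.2x.
Set SMC = demand: 38.5 + 4.2x = 180.6 - 3.8x → x* = 17.7625.
Gap = |22.7463 − 17.7625| = 4.9838.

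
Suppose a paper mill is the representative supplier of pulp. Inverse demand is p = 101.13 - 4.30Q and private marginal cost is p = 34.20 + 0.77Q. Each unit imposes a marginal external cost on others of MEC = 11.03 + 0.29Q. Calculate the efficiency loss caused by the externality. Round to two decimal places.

Market equilibrium (private): 34.20 + 0.77Q = 101.13 - 4.30Q → Q_m = 13.2012.
Social marginal cost = private MC + MEC = 45.23 + 1.06Q.
Set SMC = demand: 45.23 + 1.06Q = 101.13 - 4.30Q → Q* = 10.4291.
The welfare-loss triangle has base |Q_m − Q*| and height MEC(Q_m) (the vertical gap between SMC and demand is zero at Q* and MEC at Q_m).
DWL = ½ × 2.7721 × 14.8583 = 20.5943.

DWL = 20.59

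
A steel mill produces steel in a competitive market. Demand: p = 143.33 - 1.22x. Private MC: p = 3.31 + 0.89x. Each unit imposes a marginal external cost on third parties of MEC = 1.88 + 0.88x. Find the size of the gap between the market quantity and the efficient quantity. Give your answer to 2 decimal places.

Market equilibrium (private): 3.31 + 0.89x = 143.33 - 1.22x → x_m = 66.3602.
Social marginal cost = private MC + MEC = 5.19 + 1.77x.
Set SMC = demand: 5.19 + 1.77x = 143.33 - 1.22x → x* = 46.2007.
Gap = |66.3602 − 46.2007| = 20.1595.

20.16 units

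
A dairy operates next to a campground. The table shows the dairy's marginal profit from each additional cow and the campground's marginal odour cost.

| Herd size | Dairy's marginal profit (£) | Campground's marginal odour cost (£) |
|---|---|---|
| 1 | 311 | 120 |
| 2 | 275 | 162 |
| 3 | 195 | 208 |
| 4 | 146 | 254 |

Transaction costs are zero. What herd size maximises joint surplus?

Bargaining reaches the level where marginal profit last exceeds marginal odour cost.
That holds through level 2 (275 ≥ 162) but not at 3 (195 < 208).

2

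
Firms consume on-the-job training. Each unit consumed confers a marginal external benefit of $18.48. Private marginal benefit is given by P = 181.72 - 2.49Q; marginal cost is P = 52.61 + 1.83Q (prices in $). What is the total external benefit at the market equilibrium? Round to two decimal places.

$552.30

Market equilibrium (private): 52.61 + 1.83Q = 181.72 - 2.49Q → Q_m = 29.8866.
Total external benefit = MEB × Q_m = 18.48 × 29.8866 = 552.3044.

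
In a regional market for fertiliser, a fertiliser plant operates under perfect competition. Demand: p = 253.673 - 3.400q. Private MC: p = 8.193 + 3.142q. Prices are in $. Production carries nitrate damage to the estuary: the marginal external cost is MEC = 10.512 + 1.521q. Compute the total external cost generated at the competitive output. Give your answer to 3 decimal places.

$1465.254

Market equilibrium (private): 8.193 + 3.142q = 253.673 - 3.400q → q_m = 37.5237.
Total external cost = ∫₀^{q_m} (10.512 + 1.521q) dq = 10.512×37.5237 + ½×1.521×37.5237² = 1465.2545.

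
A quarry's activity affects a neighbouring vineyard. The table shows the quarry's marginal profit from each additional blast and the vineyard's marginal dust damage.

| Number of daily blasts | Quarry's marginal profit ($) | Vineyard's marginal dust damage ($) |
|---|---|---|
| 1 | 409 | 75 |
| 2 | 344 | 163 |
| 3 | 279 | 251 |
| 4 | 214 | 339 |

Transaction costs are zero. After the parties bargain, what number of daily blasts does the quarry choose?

Bargaining reaches the level where marginal profit last exceeds marginal dust damage.
That holds through level 3 (279 ≥ 251) but not at 4 (214 < 339).

3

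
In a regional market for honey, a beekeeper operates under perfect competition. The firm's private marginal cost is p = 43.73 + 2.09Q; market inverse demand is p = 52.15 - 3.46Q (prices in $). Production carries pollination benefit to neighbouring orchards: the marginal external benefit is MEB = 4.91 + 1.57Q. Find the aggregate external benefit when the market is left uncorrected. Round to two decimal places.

$9.26

Market equilibrium (private): 43.73 + 2.09Q = 52.15 - 3.46Q → Q_m = 1.5171.
Total external benefit = ∫₀^{Q_m} (4.91 + 1.57Q) dQ = 4.91×1.5171 + ½×1.57×1.5171² = 9.2557.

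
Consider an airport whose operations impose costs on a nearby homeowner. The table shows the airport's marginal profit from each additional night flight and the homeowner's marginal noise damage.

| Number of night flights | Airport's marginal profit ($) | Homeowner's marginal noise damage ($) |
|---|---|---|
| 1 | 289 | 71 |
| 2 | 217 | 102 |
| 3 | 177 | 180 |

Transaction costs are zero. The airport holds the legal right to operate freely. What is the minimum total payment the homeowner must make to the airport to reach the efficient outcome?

$177

Left alone the airport would choose level 3 (marginal profit stays positive).
Efficient level: k* = 2 (marginal profit ≥ marginal noise damage through 2).
The homeowner must at least cover the airport's forgone profit from cutting 3→2: 177 = 177.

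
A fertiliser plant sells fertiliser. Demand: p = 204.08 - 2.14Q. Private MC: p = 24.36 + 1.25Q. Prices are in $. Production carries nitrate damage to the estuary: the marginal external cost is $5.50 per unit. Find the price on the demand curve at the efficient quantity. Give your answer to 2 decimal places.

P = $94.10

Social marginal cost = private MC + MEC = 29.86 + 1.25Q.
Set SMC = demand: 29.86 + 1.25Q = 204.08 - 2.14Q → Q* = 51.3923.
Consumer price on the demand curve at Q*: 204.08 − 2.14×51.3923 = 94.1005.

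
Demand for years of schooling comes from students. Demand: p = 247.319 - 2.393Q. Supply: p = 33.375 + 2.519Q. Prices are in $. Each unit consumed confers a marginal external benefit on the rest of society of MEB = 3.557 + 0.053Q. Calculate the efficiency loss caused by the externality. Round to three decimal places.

Market equilibrium (private): 33.375 + 2.519Q = 247.319 - 2.393Q → Q_m = 43.5554.
Social marginal benefit = demand + MEB = 250.876 - 2.340Q.
Set SMB = MC: 250.876 - 2.340Q = 33.375 + 2.519Q → Q* = 44.7625.
Height of the DWL triangle at Q_m is SMB(Q_m) − MC(Q_m) = MEB(Q_m) = 5.8654.
DWL = ½ × 1.2071 × 5.8654 = 3.5401.

DWL = $3.540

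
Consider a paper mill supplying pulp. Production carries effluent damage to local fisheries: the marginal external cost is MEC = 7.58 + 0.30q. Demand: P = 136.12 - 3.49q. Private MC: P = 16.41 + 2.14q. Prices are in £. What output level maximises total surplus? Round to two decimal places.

Social marginal cost = private MC + MEC = 23.99 + 2.44q.
Set SMC = demand: 23.99 + 2.44q = 136.12 - 3.49q → q* = 18.9089.

q* = 18.91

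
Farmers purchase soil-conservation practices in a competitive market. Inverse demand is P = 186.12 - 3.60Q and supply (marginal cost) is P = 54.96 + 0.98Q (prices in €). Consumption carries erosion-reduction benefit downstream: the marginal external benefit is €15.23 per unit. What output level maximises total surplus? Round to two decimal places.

Social marginal benefit = demand + MEB = 201.35 - 3.60Q.
Set SMB = MC: 201.35 - 3.60Q = 54.96 + 0.98Q → Q* = 31.9629.

Q* = 31.96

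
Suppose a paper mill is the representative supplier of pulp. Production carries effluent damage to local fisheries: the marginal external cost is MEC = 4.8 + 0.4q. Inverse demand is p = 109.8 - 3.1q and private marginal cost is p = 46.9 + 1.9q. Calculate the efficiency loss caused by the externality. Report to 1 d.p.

DWL = 9.0

Market equilibrium (private): 46.9 + 1.9q = 109.8 - 3.1q → q_m = 12.5800.
Social marginal cost = private MC + MEC = 51.7 + 2.3q.
Set SMC = demand: 51.7 + 2.3q = 109.8 - 3.1q → q* = 10.7593.
Between q* and q_m the wedge SMC − demand runs linearly from 0 to MEC(q_m), so the loss is a triangle.
DWL = ½ × 1.8207 × 9.8320 = 8.9506.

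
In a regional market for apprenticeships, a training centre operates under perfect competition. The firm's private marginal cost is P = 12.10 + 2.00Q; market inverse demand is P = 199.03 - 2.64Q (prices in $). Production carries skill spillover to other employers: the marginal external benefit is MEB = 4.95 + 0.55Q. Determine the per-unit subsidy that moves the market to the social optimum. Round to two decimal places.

Social marginal cost = private MC − MEB = 7.15 + 1.45Q.
Set SMC = demand: 7.15 + 1.45Q = 199.03 - 2.64Q → Q* = 46.9144.
The Pigouvian subsidy equals MEB at Q*: 4.95 + 0.55×46.9144 = 30.7529.

subsidy = $30.75 per unit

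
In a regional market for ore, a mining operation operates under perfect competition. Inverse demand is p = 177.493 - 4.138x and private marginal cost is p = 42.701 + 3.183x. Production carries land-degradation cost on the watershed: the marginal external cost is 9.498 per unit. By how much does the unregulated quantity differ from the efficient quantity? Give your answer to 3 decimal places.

Market equilibrium (private): 42.701 + 3.183x = 177.493 - 4.138x → x_m = 18.4117.
Social marginal cost = private MC + MEC = 52.199 + 3.183x.
Set SMC = demand: 52.199 + 3.183x = 177.493 - 4.138x → x* = 17.1143.
Gap = |18.4117 − 17.1143| = 1.2974.

1.297 units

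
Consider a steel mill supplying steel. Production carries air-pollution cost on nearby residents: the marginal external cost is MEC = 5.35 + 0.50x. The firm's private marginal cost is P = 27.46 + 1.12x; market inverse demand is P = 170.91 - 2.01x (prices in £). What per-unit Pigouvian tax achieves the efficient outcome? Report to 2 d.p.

Social marginal cost = private MC + MEC = 32.81 + 1.62x.
Set SMC = demand: 32.81 + 1.62x = 170.91 - 2.01x → x* = 38.0441.
The Pigouvian tax equals MEC at x*: 5.35 + 0.50×38.0441 = 24.3721.

tax = £24.37 per unit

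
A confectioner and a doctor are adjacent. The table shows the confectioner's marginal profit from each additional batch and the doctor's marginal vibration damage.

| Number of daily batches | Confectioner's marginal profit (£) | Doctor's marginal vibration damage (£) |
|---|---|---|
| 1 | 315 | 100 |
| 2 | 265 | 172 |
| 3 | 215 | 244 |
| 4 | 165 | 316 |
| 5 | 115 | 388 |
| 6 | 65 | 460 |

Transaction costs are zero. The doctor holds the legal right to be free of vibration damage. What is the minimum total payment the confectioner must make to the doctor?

Efficient level: marginal profit ≥ marginal vibration damage through level 2, so k* = 2.
With the doctor holding the right, the confectioner must at least compensate total damage at k*: 100 + 172 = 272.

£272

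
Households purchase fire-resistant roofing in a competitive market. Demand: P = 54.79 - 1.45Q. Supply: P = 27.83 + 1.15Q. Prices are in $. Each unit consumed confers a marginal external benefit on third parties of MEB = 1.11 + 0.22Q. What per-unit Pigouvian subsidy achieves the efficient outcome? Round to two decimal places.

Social marginal benefit = demand + MEB = 55.90 - 1.23Q.
Set SMB = MC: 55.90 - 1.23Q = 27.83 + 1.15Q → Q* = 11.7941.
The Pigouvian subsidy equals MEB at Q*: 1.11 + 0.22×11.7941 = 3.7047.

subsidy = $3.70 per unit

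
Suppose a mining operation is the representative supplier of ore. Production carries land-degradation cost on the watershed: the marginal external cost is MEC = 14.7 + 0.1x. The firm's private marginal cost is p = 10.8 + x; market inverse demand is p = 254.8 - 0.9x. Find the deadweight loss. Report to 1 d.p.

DWL = 189.6

Market equilibrium (private): 10.8 + x = 254.8 - 0.9x → x_m = 128.4211.
Social marginal cost = private MC + MEC = 25.5 + 1.1x.
Set SMC = demand: 25.5 + 1.1x = 254.8 - 0.9x → x* = 114.6500.
Between x* and x_m the wedge SMC − demand runs linearly from 0 to MEC(x_m), so the loss is a triangle.
DWL = ½ × 13.7711 × 27.5421 = 189.6425.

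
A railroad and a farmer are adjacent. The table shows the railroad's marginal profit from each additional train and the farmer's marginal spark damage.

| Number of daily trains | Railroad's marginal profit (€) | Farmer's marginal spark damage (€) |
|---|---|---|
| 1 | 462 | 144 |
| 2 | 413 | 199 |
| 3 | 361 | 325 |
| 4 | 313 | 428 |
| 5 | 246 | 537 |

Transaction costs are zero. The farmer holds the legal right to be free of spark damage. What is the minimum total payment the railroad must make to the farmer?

€668

Efficient level: marginal profit ≥ marginal spark damage through level 3, so k* = 3.
With the farmer holding the right, the railroad must at least compensate total damage at k*: 144 + 199 + 325 = 668.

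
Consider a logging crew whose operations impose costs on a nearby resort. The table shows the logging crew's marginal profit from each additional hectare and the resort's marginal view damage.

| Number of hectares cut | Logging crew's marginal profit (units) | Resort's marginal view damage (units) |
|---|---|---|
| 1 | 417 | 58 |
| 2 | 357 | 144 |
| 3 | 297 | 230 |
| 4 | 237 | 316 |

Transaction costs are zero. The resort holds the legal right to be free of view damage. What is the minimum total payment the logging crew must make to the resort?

432

Efficient level: marginal profit ≥ marginal view damage through level 3, so k* = 3.
With the resort holding the right, the logging crew must at least compensate total damage at k*: 58 + 144 + 230 = 432.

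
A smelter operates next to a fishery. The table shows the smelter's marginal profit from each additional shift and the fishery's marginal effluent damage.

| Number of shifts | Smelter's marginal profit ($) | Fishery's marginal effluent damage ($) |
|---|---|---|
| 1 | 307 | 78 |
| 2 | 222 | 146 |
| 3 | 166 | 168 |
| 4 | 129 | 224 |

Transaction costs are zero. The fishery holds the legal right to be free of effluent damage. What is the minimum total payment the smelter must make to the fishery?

$224

Efficient level: marginal profit ≥ marginal effluent damage through level 2, so k* = 2.
With the fishery holding the right, the smelter must at least compensate total damage at k*: 78 + 146 = 224.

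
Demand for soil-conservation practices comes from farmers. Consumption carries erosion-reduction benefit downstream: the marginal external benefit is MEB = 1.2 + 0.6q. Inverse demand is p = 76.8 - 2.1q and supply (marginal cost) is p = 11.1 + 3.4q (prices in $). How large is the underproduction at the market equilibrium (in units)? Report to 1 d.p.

Market equilibrium (private): 11.1 + 3.4q = 76.8 - 2.1q → q_m = 11.9455.
Social marginal benefit = demand + MEB = 78.0 - 1.5q.
Set SMB = MC: 78.0 - 1.5q = 11.1 + 3.4q → q* = 13.6531.
Gap = |11.9455 − 13.6531| = 1.7076.

1.7 units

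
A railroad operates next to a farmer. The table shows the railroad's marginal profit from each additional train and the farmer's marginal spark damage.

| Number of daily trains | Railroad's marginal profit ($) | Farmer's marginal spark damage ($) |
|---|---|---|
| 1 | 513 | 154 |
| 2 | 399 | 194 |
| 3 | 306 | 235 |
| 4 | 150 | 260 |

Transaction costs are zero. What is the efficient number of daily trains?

3

Bargaining reaches the level where marginal profit last exceeds marginal spark damage.
That holds through level 3 (306 ≥ 235) but not at 4 (150 < 260).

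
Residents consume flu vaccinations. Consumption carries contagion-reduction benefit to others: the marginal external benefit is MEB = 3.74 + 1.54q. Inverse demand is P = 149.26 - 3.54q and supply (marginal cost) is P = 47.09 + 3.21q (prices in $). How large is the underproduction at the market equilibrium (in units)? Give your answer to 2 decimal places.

Market equilibrium (private): 47.09 + 3.21q = 149.26 - 3.54q → q_m = 15.1363.
Social marginal benefit = demand + MEB = 153.00 - 2.00q.
Set SMB = MC: 153.00 - 2.00q = 47.09 + 3.21q → q* = 20.3282.
Gap = |15.1363 − 20.3282| = 5.1919.

5.19 units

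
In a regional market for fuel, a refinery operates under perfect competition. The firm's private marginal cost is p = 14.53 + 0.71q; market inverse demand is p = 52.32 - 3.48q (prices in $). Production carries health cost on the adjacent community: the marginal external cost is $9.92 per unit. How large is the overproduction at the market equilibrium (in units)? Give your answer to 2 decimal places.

2.37 units

Market equilibrium (private): 14.53 + 0.71q = 52.32 - 3.48q → q_m = 9.0191.
Social marginal cost = private MC + MEC = 24.45 + 0.71q.
Set SMC = demand: 24.45 + 0.71q = 52.32 - 3.48q → q* = 6.6516.
Gap = |9.0191 − 6.6516| = 2.3675.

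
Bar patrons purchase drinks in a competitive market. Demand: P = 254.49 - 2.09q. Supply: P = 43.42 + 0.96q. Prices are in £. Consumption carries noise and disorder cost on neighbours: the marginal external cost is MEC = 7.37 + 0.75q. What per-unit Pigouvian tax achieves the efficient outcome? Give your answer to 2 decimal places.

tax = £47.57 per unit

Social marginal benefit = demand − MEC = 247.12 - 2.84q.
Set SMB = MC: 247.12 - 2.84q = 43.42 + 0.96q → q* = 53.6053.
The Pigouvian tax equals MEC at q*: 7.37 + 0.75×53.6053 = 47.5740.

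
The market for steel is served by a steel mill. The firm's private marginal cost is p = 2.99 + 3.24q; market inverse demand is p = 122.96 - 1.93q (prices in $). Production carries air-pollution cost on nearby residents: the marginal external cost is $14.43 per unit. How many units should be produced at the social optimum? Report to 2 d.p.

Social marginal cost = private MC + MEC = 17.42 + 3.24q.
Set SMC = demand: 17.42 + 3.24q = 122.96 - 1.93q → q* = 20.4139.

q* = 20.41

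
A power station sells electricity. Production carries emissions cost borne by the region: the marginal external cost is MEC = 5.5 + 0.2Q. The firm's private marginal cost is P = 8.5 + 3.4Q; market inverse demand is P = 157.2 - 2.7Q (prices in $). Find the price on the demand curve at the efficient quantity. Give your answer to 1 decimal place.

Social marginal cost = private MC + MEC = 14.0 + 3.6Q.
Set SMC = demand: 14.0 + 3.6Q = 157.2 - 2.7Q → Q* = 22.7302.
Consumer price on the demand curve at Q*: 157.2 − 2.7×22.7302 = 95.8285.

P = $95.8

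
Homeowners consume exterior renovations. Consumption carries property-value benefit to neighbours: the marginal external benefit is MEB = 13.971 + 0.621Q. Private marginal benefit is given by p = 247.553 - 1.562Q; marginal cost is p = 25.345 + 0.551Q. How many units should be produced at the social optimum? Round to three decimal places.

Q* = 158.297

Social marginal benefit = demand + MEB = 261.524 - 0.941Q.
Set SMB = MC: 261.524 - 0.941Q = 25.345 + 0.551Q → Q* = 158.2969.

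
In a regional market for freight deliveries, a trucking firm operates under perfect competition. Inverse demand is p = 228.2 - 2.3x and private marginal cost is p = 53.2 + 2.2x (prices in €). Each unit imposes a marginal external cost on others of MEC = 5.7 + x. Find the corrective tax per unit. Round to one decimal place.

tax = €36.5 per unit

Social marginal cost = private MC + MEC = 58.9 + 3.2x.
Set SMC = demand: 58.9 + 3.2x = 228.2 - 2.3x → x* = 30.7818.
The Pigouvian tax equals MEC at x*: 5.7 + 1.0×30.7818 = 36.4818.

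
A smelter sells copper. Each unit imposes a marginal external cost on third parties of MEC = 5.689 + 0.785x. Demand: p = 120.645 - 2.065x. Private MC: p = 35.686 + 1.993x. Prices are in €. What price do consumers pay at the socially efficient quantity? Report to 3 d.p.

P = €86.845

Social marginal cost = private MC + MEC = 41.375 + 2.778x.
Set SMC = demand: 41.375 + 2.778x = 120.645 - 2.065x → x* = 16.3680.
Consumer price on the demand curve at x*: 120.645 − 2.065×16.3680 = 86.8451.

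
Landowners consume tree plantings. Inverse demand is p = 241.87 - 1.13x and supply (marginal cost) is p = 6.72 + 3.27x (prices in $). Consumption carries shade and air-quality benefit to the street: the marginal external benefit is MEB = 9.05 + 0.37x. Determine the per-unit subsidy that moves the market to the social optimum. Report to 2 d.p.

subsidy = $31.47 per unit

Social marginal benefit = demand + MEB = 250.92 - 0.76x.
Set SMB = MC: 250.92 - 0.76x = 6.72 + 3.27x → x* = 60.5955.
The Pigouvian subsidy equals MEB at x*: 9.05 + 0.37×60.5955 = 31.4703.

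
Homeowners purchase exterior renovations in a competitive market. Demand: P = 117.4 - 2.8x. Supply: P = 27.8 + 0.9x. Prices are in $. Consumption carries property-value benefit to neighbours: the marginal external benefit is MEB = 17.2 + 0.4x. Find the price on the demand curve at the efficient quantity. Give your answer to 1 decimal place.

P = $26.8

Social marginal benefit = demand + MEB = 134.6 - 2.4x.
Set SMB = MC: 134.6 - 2.4x = 27.8 + 0.9x → x* = 32.3636.
Consumer price on the demand curve at x*: 117.4 − 2.8×32.3636 = 26.7819.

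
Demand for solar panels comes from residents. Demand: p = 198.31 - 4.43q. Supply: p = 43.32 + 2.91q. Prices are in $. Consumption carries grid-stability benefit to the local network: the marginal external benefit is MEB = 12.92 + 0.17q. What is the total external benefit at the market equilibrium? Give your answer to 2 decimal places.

Market equilibrium (private): 43.32 + 2.91q = 198.31 - 4.43q → q_m = 21.1158.
Total external benefit = ∫₀^{q_m} (12.92 + 0.17q) dq = 12.92×21.1158 + ½×0.17×21.1158² = 310.7157.

$310.72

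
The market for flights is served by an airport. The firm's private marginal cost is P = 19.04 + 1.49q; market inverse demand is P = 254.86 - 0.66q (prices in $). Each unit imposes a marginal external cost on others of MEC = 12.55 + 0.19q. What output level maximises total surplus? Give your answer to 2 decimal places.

q* = 95.41

Social marginal cost = private MC + MEC = 31.59 + 1.68q.
Set SMC = demand: 31.59 + 1.68q = 254.86 - 0.66q → q* = 95.4145.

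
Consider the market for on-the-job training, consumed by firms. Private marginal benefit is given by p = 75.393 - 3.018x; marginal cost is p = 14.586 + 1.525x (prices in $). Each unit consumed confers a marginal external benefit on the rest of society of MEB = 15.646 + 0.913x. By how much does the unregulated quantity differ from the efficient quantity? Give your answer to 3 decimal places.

7.677 units

Market equilibrium (private): 14.586 + 1.525x = 75.393 - 3.018x → x_m = 13.3848.
Social marginal benefit = demand + MEB = 91.039 - 2.105x.
Set SMB = MC: 91.039 - 2.105x = 14.586 + 1.525x → x* = 21.0614.
Gap = |13.3848 − 21.0614| = 7.6766.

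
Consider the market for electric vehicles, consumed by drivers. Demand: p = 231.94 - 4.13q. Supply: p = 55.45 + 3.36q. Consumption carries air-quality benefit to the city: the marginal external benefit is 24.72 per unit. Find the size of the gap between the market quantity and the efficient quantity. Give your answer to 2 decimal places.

Market equilibrium (private): 55.45 + 3.36q = 231.94 - 4.13q → q_m = 23.5634.
Social marginal benefit = demand + MEB = 256.66 - 4.13q.
Set SMB = MC: 256.66 - 4.13q = 55.45 + 3.36q → q* = 26.8638.
Gap = |23.5634 − 26.8638| = 3.3004.

3.30 units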